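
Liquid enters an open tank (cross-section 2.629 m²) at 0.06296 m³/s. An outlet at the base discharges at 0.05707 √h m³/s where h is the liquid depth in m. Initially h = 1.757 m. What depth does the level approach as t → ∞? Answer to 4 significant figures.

Volume balance on the tank: A dh/dt = Q_in − 0.05707 √h. At steady state dh/dt = 0:
Q_in = 0.05707 √h_ss ⇒ √h_ss = 0.06296/0.05707 = 1.10321.
h_ss = 1.10321² = 1.21706 m. (Since h₀ = 1.757 m > h_ss, the level will fall toward this value.)

1.217 m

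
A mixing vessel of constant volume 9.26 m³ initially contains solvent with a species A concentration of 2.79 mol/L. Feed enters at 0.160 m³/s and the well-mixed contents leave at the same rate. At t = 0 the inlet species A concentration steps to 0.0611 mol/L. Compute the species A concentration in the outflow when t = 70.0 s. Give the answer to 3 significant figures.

Species balance on the tank: V dC/dt = Q(C_in − C).
Rewrite as dC/dt + C/τ = C_in/τ, τ = V/Q = 57.875 s.
Solution: C(t) = C_in + (C₀ − C_in) e^(−t/τ).
C(70.0) = 0.0611 + (2.79 − 0.0611)·e^(−70.0/57.875) = 0.0611 + (2.7289)·0.29835 = 0.87525 mol/L.

0.875 mol/L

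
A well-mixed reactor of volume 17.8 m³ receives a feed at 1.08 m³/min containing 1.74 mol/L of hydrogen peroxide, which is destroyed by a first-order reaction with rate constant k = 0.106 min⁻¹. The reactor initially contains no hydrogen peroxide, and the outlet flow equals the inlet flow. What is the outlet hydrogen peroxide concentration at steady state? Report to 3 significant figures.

0.633 mol/L

Species balance: V dC/dt = Q C_in − Q C − k V C.
At steady state: 0 = Q C_in − (Q + kV) C_ss, so C_ss = Q C_in/(Q + kV).
C_ss = 1.08·1.74/(1.08 + 0.106·17.8) = 1.8792/2.9668 = 0.63341 mol/L.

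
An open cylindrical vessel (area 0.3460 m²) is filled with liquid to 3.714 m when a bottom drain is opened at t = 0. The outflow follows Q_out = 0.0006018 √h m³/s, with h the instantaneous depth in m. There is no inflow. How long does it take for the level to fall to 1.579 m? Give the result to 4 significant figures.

Volume balance on the tank: A dh/dt = −0.0006018 √h.
∫ h^(−1/2) dh = −(0.0006018/A) ∫ dt, giving 2√h = 2√h₀ − (0.0006018/A) t.
t = 2A(√h₀ − √h)/0.0006018 = 2·0.3460·(√3.714 − √1.579)/0.0006018
  = 0.692000 × (1.92717 − 1.25658) / 0.0006018 = 771.102 s.

771.1 s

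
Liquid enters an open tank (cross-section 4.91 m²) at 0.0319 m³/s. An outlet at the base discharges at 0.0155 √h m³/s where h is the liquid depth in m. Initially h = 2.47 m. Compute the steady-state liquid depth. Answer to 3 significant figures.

Level balance: A dh/dt = 0.0319 − 0.0155 √h. Setting dh/dt = 0:
Q_in = 0.0155 √h_ss ⇒ √h_ss = 0.0319/0.0155 = 2.0581.
h_ss = 2.0581² = 4.2356 m. (Since h₀ = 2.47 m < h_ss, the level will rise toward this value.)

4.24 m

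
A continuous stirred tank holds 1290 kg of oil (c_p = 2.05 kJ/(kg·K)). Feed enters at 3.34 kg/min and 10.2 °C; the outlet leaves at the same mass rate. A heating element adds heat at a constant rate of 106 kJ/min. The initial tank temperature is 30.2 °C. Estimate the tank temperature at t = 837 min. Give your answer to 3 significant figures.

M c_p dT/dt = ṁ c_p (T_in − T) + Q̇.
τ = M/ṁ = 386.23 min; T_ss = T_in + Q̇/(ṁ c_p) = 10.2 + 106/(3.34·2.05) = 25.681 °C.
Integrating: T(t) = T_ss + (T₀ − T_ss) e^(−t/τ).
T(837) = 25.681 + (4.5188)·e^(−837/386.23) = 25.681 + (4.5188)·0.11451 = 26.199 °C.

26.2 °C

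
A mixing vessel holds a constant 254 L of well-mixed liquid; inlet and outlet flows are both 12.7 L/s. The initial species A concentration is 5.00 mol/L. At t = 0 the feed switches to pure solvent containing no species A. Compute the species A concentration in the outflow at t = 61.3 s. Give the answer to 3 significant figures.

Unsteady species balance (constant V, well mixed): V dC/dt = Q(C_in − C).
So dC/dt = (C_in − C)/τ with τ = V/Q = 254/12.7 = 20.000 s.
C approaches C_in exponentially: C(t) = C_in + (C₀ − C_in) e^(−t/τ).
C(61.3) = 0 + (5.00 − 0)·e^(−61.3/20.000) = 0 + (5.0000)·0.046654 = 0.23327 mol/L.

0.233 mol/L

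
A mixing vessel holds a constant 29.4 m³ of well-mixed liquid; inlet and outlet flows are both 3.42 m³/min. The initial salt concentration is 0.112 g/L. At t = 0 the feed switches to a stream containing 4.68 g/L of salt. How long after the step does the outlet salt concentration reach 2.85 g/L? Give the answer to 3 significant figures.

7.86 min

Unsteady species balance (constant V, well mixed): V dC/dt = Q(C_in − C), so τ = V/Q = 8.5965 min.
C(t) = C_in + (C₀ − C_in) e^(−t/τ). Set C = 2.85 and solve for t:
e^(−t/τ) = (C − C_in)/(C₀ − C_in) = (2.85 − 4.68)/(0.112 − 4.68) = 0.40061
t = −τ ln(…) = 8.5965 × 0.91476 = 7.8637 min.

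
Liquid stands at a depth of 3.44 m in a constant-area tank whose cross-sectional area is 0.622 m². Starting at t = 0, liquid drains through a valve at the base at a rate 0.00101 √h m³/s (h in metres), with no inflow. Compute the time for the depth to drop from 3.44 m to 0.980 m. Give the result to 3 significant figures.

With no inflow, A dh/dt = −0.00101 √h.
This is separable: 2 d(√h)/dt = −0.00101/A, so √h = √h₀ − (0.00101/(2A)) t.
t = 2A(√h₀ − √h)/0.00101 = 2·0.622·(√3.44 − √0.980)/0.00101
  = 1.2440 × (1.8547 − 0.98995) / 0.00101 = 1065.1 s.

1070 s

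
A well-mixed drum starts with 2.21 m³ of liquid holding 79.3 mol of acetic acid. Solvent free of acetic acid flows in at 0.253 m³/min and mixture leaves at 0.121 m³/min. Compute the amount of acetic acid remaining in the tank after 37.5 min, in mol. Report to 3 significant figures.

27.0 mol

Total volume: dV/dt = Q_in − Q_out = 0.13200 m³/min, so V(t) = 2.21 + 0.13200 t and V(37.5) = 7.1600 m³.
Solute balance: dm/dt = 0 − Q_out C = −Q_out m/V(t).
dm/m = −Q_out dt/(V₀ + 0.13200 t); integrating gives ln(m/m₀) = −(Q_out/(Q_in−Q_out)) ln(V/V₀).
m = m₀ (V₀/V)^(Q_out/(Q_in−Q_out)) = 79.3 × (2.21/7.1600)^(0.91667) = 26.996 mol.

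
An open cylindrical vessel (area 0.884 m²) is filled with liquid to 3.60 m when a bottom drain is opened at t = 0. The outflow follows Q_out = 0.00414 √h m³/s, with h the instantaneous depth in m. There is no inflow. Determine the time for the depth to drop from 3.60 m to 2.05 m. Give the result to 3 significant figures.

199 s

A dh/dt = −Q_out = −0.00414 √h.
This is separable: 2 d(√h)/dt = −0.00414/A, so √h = √h₀ − (0.00414/(2A)) t.
t = 2A(√h₀ − √h)/0.00414 = 2·0.884·(√3.60 − √2.05)/0.00414
  = 1.7680 × (1.8974 − 1.4318) / 0.00414 = 198.83 s.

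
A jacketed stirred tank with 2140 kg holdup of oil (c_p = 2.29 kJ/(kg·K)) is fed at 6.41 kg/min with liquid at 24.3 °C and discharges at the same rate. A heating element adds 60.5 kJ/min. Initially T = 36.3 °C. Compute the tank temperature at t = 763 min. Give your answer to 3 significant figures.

First-law balance (no shaft work): M c_p dT/dt = ṁ c_p (T_in − T) + 60.5.
Rearrange: dT/dt = (T_ss − T)/τ with τ = M/ṁ = 333.85 min and T_ss = T_in + Q̇/(ṁ c_p) = 28.422 °C.
Solution: T(t) = T_ss + (T₀ − T_ss) e^(−t/τ).
T(763) = 28.422 + (7.8784)·e^(−763/333.85) = 28.422 + (7.8784)·0.10173 = 29.223 °C.

29.2 °C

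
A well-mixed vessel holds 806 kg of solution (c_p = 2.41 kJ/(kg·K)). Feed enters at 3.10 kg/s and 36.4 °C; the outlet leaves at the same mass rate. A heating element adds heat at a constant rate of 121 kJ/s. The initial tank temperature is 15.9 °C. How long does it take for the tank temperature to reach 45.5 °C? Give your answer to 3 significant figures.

427 s

First-law balance (no shaft work): M c_p dT/dt = ṁ c_p (T_in − T) + 121.
τ = M/ṁ = 260.00 s; T_ss = T_in + Q̇/(ṁ c_p) = 52.596 °C.
T(t) = T_ss + (T₀ − T_ss) e^(−t/τ). Set T = 45.5:
e^(−t/τ) = (45.5 − 52.596)/(15.9 − 52.596) = 0.19337
t = −260.00 · ln(0.19337) = 427.22 s.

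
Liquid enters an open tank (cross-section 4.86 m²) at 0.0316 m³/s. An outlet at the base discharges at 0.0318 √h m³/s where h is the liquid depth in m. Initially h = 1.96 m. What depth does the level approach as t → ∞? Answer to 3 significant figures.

0.987 m

Accumulation of liquid (constant cross-section A): A dh/dt = Q_in − 0.0318 √h. At steady state dh/dt = 0:
Q_in = 0.0318 √h_ss ⇒ √h_ss = 0.0316/0.0318 = 0.99371.
h_ss = 0.99371² = 0.98746 m. (Since h₀ = 1.96 m > h_ss, the level will fall toward this value.)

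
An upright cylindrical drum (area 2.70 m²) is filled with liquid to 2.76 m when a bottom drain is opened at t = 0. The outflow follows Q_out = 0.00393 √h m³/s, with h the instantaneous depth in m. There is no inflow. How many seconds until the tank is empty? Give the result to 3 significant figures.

2280 s

With no inflow, A dh/dt = −0.00393 √h.
∫ h^(−1/2) dh = −(0.00393/A) ∫ dt, giving 2√h = 2√h₀ − (0.00393/A) t.
Tank is empty when √h = 0: t_empty = 2A√h₀/0.00393.
t_empty = 2·2.70·√2.76/0.00393 = 5.4000·1.6613/0.00393 = 2282.7 s.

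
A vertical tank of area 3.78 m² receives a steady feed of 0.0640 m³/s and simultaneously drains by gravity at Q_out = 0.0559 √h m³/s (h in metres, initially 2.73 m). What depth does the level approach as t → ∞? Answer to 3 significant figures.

A dh/dt = Q_in − 0.0559 √h. Steady state requires inflow = outflow:
Q_in = 0.0559 √h_ss ⇒ √h_ss = 0.0640/0.0559 = 1.1449.
h_ss = 1.1449² = 1.3108 m. (Since h₀ = 2.73 m > h_ss, the level will fall toward this value.)

1.31 m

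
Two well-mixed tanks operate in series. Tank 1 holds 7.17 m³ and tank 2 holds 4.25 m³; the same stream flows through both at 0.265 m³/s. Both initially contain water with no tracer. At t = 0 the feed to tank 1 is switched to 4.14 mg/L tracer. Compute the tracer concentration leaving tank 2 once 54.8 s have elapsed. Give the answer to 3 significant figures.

3.00 mg/L

Time constants: τᵢ = Vᵢ/Q for each well-mixed tank.
τ₁ = 7.17/0.265 = 27.057 s; τ₂ = 4.25/0.265 = 16.038 s.
Solving the cascade with C₁(0)=C₂(0)=0 gives C₂(t) = C_in[1 − (τ₁ e^(−t/τ₁) − τ₂ e^(−t/τ₂))/(τ₁ − τ₂)].
At t = 54.8: e^(−t/τ₁) = 0.13194, e^(−t/τ₂) = 0.032813.
C₂ = 4.14·[1 − (27.057·0.13194 − 16.038·0.032813)/(11.019)] = 4.14·0.72377 = 2.9964 mg/L.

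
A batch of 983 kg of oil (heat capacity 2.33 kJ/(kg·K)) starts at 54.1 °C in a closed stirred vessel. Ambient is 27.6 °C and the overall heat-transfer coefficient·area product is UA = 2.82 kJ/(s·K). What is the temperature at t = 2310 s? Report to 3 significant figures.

M c_p dT/dt = −UA(T − T_amb).
dT/dt = (T_ss − T)/τ with T_ss = T_amb = 27.600 °C, τ = M c_p/UA = 983·2.33/2.82 = 812.20 s.
T approaches T_ss exponentially: T(t) = T_ss + (T₀ − T_ss) e^(−t/τ).
T(2310) = 27.600 + (26.500)·0.058184 = 29.142 °C.

29.1 °C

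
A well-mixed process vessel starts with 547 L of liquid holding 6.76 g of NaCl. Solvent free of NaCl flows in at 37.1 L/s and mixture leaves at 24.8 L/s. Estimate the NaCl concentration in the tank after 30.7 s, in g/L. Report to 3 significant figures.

Total volume: dV/dt = Q_in − Q_out = 12.300 L/s, so V(t) = 547 + 12.300 t and V(30.7) = 924.61 L.
Species balance (pure solvent in): dm/dt = −Q_out · m/V(t).
Separate: dm/m = −Q_out dt/V(t) ⇒ ln(m/m₀) = −(Q_out/(Q_in−Q_out)) ln(V/V₀).
m = m₀ (V₀/V)^(Q_out/(Q_in−Q_out)) = 6.76 × (547/924.61)^(2.0163) = 2.3458 g.
C = m/V = 2.3458/924.61 = 0.0025371 g/L.

0.00254 g/L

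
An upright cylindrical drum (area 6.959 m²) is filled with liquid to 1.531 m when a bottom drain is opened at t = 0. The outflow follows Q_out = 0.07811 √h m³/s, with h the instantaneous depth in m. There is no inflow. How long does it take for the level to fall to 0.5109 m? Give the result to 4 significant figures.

93.11 s

Accumulation of liquid (constant cross-section A): A dh/dt = −0.07811 √h.
∫ h^(−1/2) dh = −(0.07811/A) ∫ dt, giving 2√h = 2√h₀ − (0.07811/A) t.
t = 2A(√h₀ − √h)/0.07811 = 2·6.959·(√1.531 − √0.5109)/0.07811
  = 13.9180 × (1.23734 − 0.714773) / 0.07811 = 93.1127 s.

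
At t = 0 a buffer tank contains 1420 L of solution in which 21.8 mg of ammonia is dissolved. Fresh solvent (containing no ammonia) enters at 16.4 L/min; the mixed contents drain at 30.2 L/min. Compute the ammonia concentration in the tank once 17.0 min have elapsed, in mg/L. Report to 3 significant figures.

0.0124 mg/L

Let m(t) be the amount of ammonia. Volume: V(t) = V₀ + (Q_in − Q_out) t = 1420 − 13.800 t; V(17.0) = 1185.4 L.
Species balance (pure solvent in): dm/dt = −Q_out · m/V(t).
Separate: dm/m = −Q_out dt/V(t) ⇒ ln(m/m₀) = −(Q_out/(Q_in−Q_out)) ln(V/V₀).
m = m₀ (V₀/V)^(Q_out/(Q_in−Q_out)) = 21.8 × (1420/1185.4)^(-2.1884) = 14.684 mg.
C = m/V = 14.684/1185.4 = 0.012387 mg/L.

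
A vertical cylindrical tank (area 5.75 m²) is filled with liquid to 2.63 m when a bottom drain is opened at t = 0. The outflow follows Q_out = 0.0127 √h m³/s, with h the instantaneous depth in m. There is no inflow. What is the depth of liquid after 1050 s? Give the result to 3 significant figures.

Accumulation of liquid (constant cross-section A): A dh/dt = −0.0127 √h.
This is separable: 2 d(√h)/dt = −0.0127/A, so √h = √h₀ − (0.0127/(2A)) t.
√h = √2.63 − 0.0127·1050/(2·5.75) = 1.6217 − 1.1596 = 0.46216.
h = 0.46216² = 0.21359 m.

0.214 m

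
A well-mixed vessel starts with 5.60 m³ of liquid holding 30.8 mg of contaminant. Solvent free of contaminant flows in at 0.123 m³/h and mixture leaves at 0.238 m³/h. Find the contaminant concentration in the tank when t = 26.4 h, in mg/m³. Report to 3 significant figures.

2.39 mg/m³

Total volume: dV/dt = Q_in − Q_out = -0.11500 m³/h, so V(t) = 5.60 − 0.11500 t and V(26.4) = 2.5640 m³.
Species balance (pure solvent in): dm/dt = −Q_out · m/V(t).
Separate: dm/m = −Q_out dt/V(t) ⇒ ln(m/m₀) = −(Q_out/(Q_in−Q_out)) ln(V/V₀).
m = m₀ (V₀/V)^(Q_out/(Q_in−Q_out)) = 30.8 × (5.60/2.5640)^(-2.0696) = 6.1152 mg.
C = m/V = 6.1152/2.5640 = 2.3850 mg/m³.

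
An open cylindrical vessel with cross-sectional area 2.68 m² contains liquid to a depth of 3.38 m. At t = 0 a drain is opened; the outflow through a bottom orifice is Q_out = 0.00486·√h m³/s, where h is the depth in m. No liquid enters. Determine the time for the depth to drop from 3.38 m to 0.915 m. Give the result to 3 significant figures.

973 s

With no inflow, A dh/dt = −0.00486 √h.
∫ h^(−1/2) dh = −(0.00486/A) ∫ dt, giving 2√h = 2√h₀ − (0.00486/A) t.
t = 2A(√h₀ − √h)/0.00486 = 2·2.68·(√3.38 − √0.915)/0.00486
  = 5.3600 × (1.8385 − 0.95656) / 0.00486 = 972.65 s.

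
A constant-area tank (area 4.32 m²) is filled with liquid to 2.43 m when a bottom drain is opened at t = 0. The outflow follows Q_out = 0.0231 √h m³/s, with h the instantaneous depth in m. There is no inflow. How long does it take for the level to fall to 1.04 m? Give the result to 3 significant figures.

A dh/dt = −Q_out = −0.0231 √h.
Separate and integrate: 2(√h − √h₀) = −(0.0231/A) t.
t = 2A(√h₀ − √h)/0.0231 = 2·4.32·(√2.43 − √1.04)/0.0231
  = 8.6400 × (1.5588 − 1.0198) / 0.0231 = 201.62 s.

202 s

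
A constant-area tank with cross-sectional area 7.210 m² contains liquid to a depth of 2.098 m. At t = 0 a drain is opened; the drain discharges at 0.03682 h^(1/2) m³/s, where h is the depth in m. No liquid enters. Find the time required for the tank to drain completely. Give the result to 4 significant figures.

567.3 s

A dh/dt = −Q_out = −0.03682 √h.
This is separable: 2 d(√h)/dt = −0.03682/A, so √h = √h₀ − (0.03682/(2A)) t.
Tank is empty when √h = 0: t_empty = 2A√h₀/0.03682.
t_empty = 2·7.210·√2.098/0.03682 = 14.4200·1.44845/0.03682 = 567.263 s.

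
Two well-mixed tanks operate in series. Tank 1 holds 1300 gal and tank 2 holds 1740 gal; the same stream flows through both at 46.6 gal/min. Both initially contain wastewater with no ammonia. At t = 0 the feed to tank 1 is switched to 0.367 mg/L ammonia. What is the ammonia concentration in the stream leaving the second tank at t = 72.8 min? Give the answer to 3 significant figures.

0.240 mg/L

Time constants: τᵢ = Vᵢ/Q for each well-mixed tank.
τ₁ = 1300/46.6 = 27.897 min; τ₂ = 1740/46.6 = 37.339 min.
Solving the cascade with C₁(0)=C₂(0)=0 gives C₂(t) = C_in[1 − (τ₁ e^(−t/τ₁) − τ₂ e^(−t/τ₂))/(τ₁ − τ₂)].
At t = 72.8: e^(−t/τ₁) = 0.073564, e^(−t/τ₂) = 0.14232.
C₂ = 0.367·[1 − (27.897·0.073564 − 37.339·0.14232)/(-9.4421)] = 0.367·0.65455 = 0.24022 mg/L.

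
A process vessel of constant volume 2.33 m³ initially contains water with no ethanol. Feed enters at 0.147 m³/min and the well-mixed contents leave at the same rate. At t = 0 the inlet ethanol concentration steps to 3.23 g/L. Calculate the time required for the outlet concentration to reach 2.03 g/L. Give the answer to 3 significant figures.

15.7 min

Species balance: V dC/dt = Q(C_in − C) ⇒ τ = V/Q = 15.850 min.
C(t) = C_in + (C₀ − C_in) e^(−t/τ). Set C = 2.03 and solve for t:
e^(−t/τ) = (C − C_in)/(C₀ − C_in) = (2.03 − 3.23)/(0 − 3.23) = 0.37152
t = −τ ln(…) = 15.850 × 0.99016 = 15.694 min.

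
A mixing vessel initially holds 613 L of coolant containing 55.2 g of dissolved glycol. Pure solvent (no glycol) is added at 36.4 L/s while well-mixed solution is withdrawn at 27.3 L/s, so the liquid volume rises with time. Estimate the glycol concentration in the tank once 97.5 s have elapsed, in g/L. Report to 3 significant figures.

0.00251 g/L

Total volume: dV/dt = Q_in − Q_out = 9.1000 L/s, so V(t) = 613 + 9.1000 t and V(97.5) = 1500.2 L.
No glycol enters, so dm/dt = −Q_out · (m/V).
Separate: dm/m = −Q_out dt/V(t) ⇒ ln(m/m₀) = −(Q_out/(Q_in−Q_out)) ln(V/V₀).
m = m₀ (V₀/V)^(Q_out/(Q_in−Q_out)) = 55.2 × (613/1500.2)^(3.0000) = 3.7656 g.
C = m/V = 3.7656/1500.2 = 0.0025100 g/L.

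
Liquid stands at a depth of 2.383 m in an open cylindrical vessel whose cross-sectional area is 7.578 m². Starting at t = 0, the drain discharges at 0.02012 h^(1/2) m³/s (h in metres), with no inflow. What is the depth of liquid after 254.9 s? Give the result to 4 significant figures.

1.453 m

With no inflow, A dh/dt = −0.02012 √h.
∫ h^(−1/2) dh = −(0.02012/A) ∫ dt, giving 2√h = 2√h₀ − (0.02012/A) t.
√h = √2.383 − 0.02012·254.9/(2·7.578) = 1.54370 − 0.338387 = 1.20531.
h = 1.20531² = 1.45277 m.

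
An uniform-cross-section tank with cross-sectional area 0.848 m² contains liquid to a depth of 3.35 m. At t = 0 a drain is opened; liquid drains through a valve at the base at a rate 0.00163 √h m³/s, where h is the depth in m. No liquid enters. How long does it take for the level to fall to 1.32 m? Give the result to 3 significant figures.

With no inflow, A dh/dt = −0.00163 √h.
Separate and integrate: 2(√h − √h₀) = −(0.00163/A) t.
t = 2A(√h₀ − √h)/0.00163 = 2·0.848·(√3.35 − √1.32)/0.00163
  = 1.6960 × (1.8303 − 1.1489) / 0.00163 = 708.98 s.

709 s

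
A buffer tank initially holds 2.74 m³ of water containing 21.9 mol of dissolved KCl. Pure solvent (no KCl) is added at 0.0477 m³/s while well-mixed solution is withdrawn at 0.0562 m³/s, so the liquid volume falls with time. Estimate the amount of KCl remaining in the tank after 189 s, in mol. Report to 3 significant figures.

0.0640 mol

Let m(t) be the amount of KCl. Volume: V(t) = V₀ + (Q_in − Q_out) t = 2.74 − 0.0085000 t; V(189) = 1.1335 m³.
No KCl enters, so dm/dt = −Q_out · (m/V).
dm/m = −Q_out dt/(V₀ − 0.0085000 t); integrating gives ln(m/m₀) = −(Q_out/(Q_in−Q_out)) ln(V/V₀).
m = m₀ (V₀/V)^(Q_out/(Q_in−Q_out)) = 21.9 × (2.74/1.1335)^(-6.6118) = 0.063968 mol.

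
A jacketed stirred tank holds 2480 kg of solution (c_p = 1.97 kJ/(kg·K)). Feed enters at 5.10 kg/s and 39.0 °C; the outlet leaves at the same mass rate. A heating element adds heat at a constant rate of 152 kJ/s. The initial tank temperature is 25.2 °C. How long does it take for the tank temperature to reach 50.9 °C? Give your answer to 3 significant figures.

M c_p dT/dt = ṁ c_p (T_in − T) + Q̇.
τ = M/ṁ = 486.27 s; T_ss = T_in + Q̇/(ṁ c_p) = 54.129 °C.
T(t) = T_ss + (T₀ − T_ss) e^(−t/τ). Set T = 50.9:
e^(−t/τ) = (50.9 − 54.129)/(25.2 − 54.129) = 0.11161
t = −486.27 · ln(0.11161) = 1066.3 s.

1070 s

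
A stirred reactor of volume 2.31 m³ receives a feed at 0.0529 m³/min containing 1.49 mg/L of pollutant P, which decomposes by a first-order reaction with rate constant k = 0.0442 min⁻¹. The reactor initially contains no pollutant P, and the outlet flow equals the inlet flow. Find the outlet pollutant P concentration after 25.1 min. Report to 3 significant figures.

Accumulation = in − out − consumed: V dC/dt = Q C_in − Q C − k V C.
dC/dt = (Q/V) C_in − (Q/V + k) C; effective rate a = Q/V + k = 0.022900 + 0.0442 = 0.067100 min⁻¹.
C_ss = Q C_in/(Q + kV) = 0.50852 mg/L; C(t) = C_ss + (C₀ − C_ss) e^(−a t).
C(25.1) = 0.50852 + (-0.50852)·e^(−0.067100·25.1) = 0.50852 + (-0.50852)·0.18559 = 0.41414 mg/L.

0.414 mg/L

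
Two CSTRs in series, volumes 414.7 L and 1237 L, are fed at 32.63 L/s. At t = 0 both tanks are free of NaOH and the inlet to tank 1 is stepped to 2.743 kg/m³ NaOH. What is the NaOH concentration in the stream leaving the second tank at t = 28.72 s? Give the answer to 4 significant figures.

0.9530 kg/m³

Each tank obeys Vᵢ dCᵢ/dt = Q(Cᵢ₋₁ − Cᵢ), so τᵢ = Vᵢ/Q.
τ₁ = 414.7/32.63 = 12.7092 s; τ₂ = 1237/32.63 = 37.9099 s.
Tank 1: C₁ = C_in(1 − e^(−t/τ₁)). Tank 2 (τ₁ ≠ τ₂): C₂ = C_in[1 − (τ₁ e^(−t/τ₁) − τ₂ e^(−t/τ₂))/(τ₁ − τ₂)].
At t = 28.72: e^(−t/τ₁) = 0.104373, e^(−t/τ₂) = 0.468797.
C₂ = 2.743·[1 − (12.7092·0.104373 − 37.9099·0.468797)/(-25.2007)] = 2.743·0.347418 = 0.952967 kg/m³.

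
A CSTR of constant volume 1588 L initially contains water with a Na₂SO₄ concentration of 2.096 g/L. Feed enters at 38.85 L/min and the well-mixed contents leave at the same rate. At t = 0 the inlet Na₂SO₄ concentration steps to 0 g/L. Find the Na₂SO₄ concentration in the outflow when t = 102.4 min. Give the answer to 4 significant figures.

0.1712 g/L

Unsteady species balance (constant V, well mixed): V dC/dt = Q(C_in − C).
Time constant τ = V/Q = 1588/38.85 = 40.8752 min.
C approaches C_in exponentially: C(t) = C_in + (C₀ − C_in) e^(−t/τ).
C(102.4) = 0 + (2.096 − 0)·e^(−102.4/40.8752) = 0 + (2.09600)·0.0816602 = 0.171160 g/L.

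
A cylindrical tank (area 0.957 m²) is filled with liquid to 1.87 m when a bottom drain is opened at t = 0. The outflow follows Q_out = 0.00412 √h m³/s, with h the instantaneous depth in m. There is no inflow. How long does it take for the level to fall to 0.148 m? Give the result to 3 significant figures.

457 s

With no inflow, A dh/dt = −0.00412 √h.
This is separable: 2 d(√h)/dt = −0.00412/A, so √h = √h₀ − (0.00412/(2A)) t.
t = 2A(√h₀ − √h)/0.00412 = 2·0.957·(√1.87 − √0.148)/0.00412
  = 1.9140 × (1.3675 − 0.38471) / 0.00412 = 456.56 s.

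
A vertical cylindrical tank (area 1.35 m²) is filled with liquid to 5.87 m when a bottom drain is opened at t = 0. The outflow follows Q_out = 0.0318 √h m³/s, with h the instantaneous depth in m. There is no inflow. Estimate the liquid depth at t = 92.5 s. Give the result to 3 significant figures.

1.78 m

Accumulation of liquid (constant cross-section A): A dh/dt = −0.0318 √h.
This is separable: 2 d(√h)/dt = −0.0318/A, so √h = √h₀ − (0.0318/(2A)) t.
√h = √5.87 − 0.0318·92.5/(2·1.35) = 2.4228 − 1.0894 = 1.3334.
h = 1.3334² = 1.7779 m.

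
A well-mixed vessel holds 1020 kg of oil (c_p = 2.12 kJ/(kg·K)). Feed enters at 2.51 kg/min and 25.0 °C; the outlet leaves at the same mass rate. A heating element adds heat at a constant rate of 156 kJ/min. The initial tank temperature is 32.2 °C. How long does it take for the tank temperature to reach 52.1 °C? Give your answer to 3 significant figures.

935 min

M c_p dT/dt = ṁ c_p (T_in − T) + Q̇.
τ = M/ṁ = 406.37 min; T_ss = T_in + Q̇/(ṁ c_p) = 54.317 °C.
T(t) = T_ss + (T₀ − T_ss) e^(−t/τ). Set T = 52.1:
e^(−t/τ) = (52.1 − 54.317)/(32.2 − 54.317) = 0.10023
t = −406.37 · ln(0.10023) = 934.79 min.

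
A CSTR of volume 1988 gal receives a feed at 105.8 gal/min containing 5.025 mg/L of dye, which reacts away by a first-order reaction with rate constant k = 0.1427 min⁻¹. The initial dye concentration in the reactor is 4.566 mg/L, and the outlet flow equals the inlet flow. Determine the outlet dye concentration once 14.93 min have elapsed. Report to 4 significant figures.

1.537 mg/L

V dC/dt = Q(C_in − C) − k V C.
dC/dt = (Q/V) C_in − (Q/V + k) C; effective rate a = Q/V + k = 0.0532193 + 0.1427 = 0.195919 min⁻¹.
C_ss = Q C_in/(Q + kV) = 1.36499 mg/L; C(t) = C_ss + (C₀ − C_ss) e^(−a t).
C(14.93) = 1.36499 + (3.20101)·e^(−0.195919·14.93) = 1.36499 + (3.20101)·0.0536606 = 1.53675 mg/L.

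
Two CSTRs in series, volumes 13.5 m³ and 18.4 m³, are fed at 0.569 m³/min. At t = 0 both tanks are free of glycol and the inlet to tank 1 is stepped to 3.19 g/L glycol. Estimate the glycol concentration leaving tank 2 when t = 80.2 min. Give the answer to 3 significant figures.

2.49 g/L

Time constants: τᵢ = Vᵢ/Q for each well-mixed tank.
τ₁ = 13.5/0.569 = 23.726 min; τ₂ = 18.4/0.569 = 32.337 min.
Solving the cascade with C₁(0)=C₂(0)=0 gives C₂(t) = C_in[1 − (τ₁ e^(−t/τ₁) − τ₂ e^(−t/τ₂))/(τ₁ − τ₂)].
At t = 80.2: e^(−t/τ₁) = 0.034038, e^(−t/τ₂) = 0.083735.
C₂ = 3.19·[1 − (23.726·0.034038 − 32.337·0.083735)/(-8.6116)] = 3.19·0.77934 = 2.4861 g/L.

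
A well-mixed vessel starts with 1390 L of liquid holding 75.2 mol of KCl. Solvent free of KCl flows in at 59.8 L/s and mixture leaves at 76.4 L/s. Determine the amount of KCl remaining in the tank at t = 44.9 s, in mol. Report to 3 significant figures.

2.19 mol

Total volume: dV/dt = Q_in − Q_out = -16.600 L/s, so V(t) = 1390 − 16.600 t and V(44.9) = 644.66 L.
Species balance (pure solvent in): dm/dt = −Q_out · m/V(t).
dm/m = −Q_out dt/(V₀ − 16.600 t); integrating gives ln(m/m₀) = −(Q_out/(Q_in−Q_out)) ln(V/V₀).
m = m₀ (V₀/V)^(Q_out/(Q_in−Q_out)) = 75.2 × (1390/644.66)^(-4.6024) = 2.1901 mol.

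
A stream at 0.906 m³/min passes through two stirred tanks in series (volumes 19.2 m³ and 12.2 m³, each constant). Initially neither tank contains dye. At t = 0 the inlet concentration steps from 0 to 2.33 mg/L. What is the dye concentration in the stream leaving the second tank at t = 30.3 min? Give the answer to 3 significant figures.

1.23 mg/L

Time constants: τᵢ = Vᵢ/Q for each well-mixed tank.
τ₁ = 19.2/0.906 = 21.192 min; τ₂ = 12.2/0.906 = 13.466 min.
Tank 1: C₁ = C_in(1 − e^(−t/τ₁)). Tank 2 (τ₁ ≠ τ₂): C₂ = C_in[1 − (τ₁ e^(−t/τ₁) − τ₂ e^(−t/τ₂))/(τ₁ − τ₂)].
At t = 30.3: e^(−t/τ₁) = 0.23936, e^(−t/τ₂) = 0.10538.
C₂ = 2.33·[1 − (21.192·0.23936 − 13.466·0.10538)/(7.7263)] = 2.33·0.52713 = 1.2282 mg/L.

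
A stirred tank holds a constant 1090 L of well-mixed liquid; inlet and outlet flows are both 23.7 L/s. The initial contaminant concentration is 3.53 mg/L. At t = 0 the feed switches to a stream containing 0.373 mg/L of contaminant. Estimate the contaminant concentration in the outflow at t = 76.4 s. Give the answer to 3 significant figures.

Species balance on the tank: V dC/dt = Q(C_in − C).
Time constant τ = V/Q = 1090/23.7 = 45.992 s.
This is linear first-order; C(t) = C_in + (C₀ − C_in) e^(−t/τ).
C(76.4) = 0.373 + (3.53 − 0.373)·e^(−76.4/45.992) = 0.373 + (3.1570)·0.18992 = 0.97256 mg/L.

0.973 mg/L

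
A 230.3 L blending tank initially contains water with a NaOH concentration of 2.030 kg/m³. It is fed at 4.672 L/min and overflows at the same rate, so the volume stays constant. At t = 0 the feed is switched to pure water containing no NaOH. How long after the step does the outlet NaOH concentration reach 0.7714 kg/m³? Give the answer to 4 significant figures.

47.70 min

Species balance on the tank: V dC/dt = Q(C_in − C), so τ = V/Q = 49.2937 min.
C(t) = C_in + (C₀ − C_in) e^(−t/τ). Set C = 0.7714 and solve for t:
e^(−t/τ) = (C − C_in)/(C₀ − C_in) = (0.7714 − 0)/(2.030 − 0) = 0.380000
t = −τ ln(…) = 49.2937 × 0.967584 = 47.6958 min.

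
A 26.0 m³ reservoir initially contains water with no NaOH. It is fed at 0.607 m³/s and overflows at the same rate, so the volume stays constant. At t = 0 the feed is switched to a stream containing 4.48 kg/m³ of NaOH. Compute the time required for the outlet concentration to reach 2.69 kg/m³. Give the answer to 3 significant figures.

Species balance: V dC/dt = Q(C_in − C) ⇒ τ = V/Q = 42.834 s.
C(t) = C_in + (C₀ − C_in) e^(−t/τ). Set C = 2.69 and solve for t:
e^(−t/τ) = (C − C_in)/(C₀ − C_in) = (2.69 − 4.48)/(0 − 4.48) = 0.39955
t = −τ ln(…) = 42.834 × 0.91741 = 39.296 s.

39.3 s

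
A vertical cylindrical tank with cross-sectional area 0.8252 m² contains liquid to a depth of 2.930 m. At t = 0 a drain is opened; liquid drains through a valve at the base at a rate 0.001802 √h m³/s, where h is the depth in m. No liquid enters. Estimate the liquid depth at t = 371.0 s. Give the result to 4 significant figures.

Volume balance on the tank: A dh/dt = −0.001802 √h.
This is separable: 2 d(√h)/dt = −0.001802/A, so √h = √h₀ − (0.001802/(2A)) t.
√h = √2.930 − 0.001802·371.0/(2·0.8252) = 1.71172 − 0.405079 = 1.30665.
h = 1.30665² = 1.70732 m.

1.707 m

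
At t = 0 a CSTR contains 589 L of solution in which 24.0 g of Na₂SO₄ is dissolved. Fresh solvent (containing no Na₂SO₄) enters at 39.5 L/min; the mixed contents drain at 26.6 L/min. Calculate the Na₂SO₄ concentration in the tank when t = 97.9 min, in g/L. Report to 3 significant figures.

Total volume: dV/dt = Q_in − Q_out = 12.900 L/min, so V(t) = 589 + 12.900 t and V(97.9) = 1851.9 L.
Species balance (pure solvent in): dm/dt = −Q_out · m/V(t).
Separate: dm/m = −Q_out dt/V(t) ⇒ ln(m/m₀) = −(Q_out/(Q_in−Q_out)) ln(V/V₀).
m = m₀ (V₀/V)^(Q_out/(Q_in−Q_out)) = 24.0 × (589/1851.9)^(2.0620) = 2.2613 g.
C = m/V = 2.2613/1851.9 = 0.0012210 g/L.

0.00122 g/L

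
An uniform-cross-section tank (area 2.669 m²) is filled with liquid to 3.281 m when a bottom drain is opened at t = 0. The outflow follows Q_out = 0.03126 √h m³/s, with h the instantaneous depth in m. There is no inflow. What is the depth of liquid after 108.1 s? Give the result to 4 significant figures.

Volume balance on the tank: A dh/dt = −0.03126 √h.
∫ h^(−1/2) dh = −(0.03126/A) ∫ dt, giving 2√h = 2√h₀ − (0.03126/A) t.
√h = √3.281 − 0.03126·108.1/(2·2.669) = 1.81135 − 0.633047 = 1.17831.
h = 1.17831² = 1.38840 m.

1.388 m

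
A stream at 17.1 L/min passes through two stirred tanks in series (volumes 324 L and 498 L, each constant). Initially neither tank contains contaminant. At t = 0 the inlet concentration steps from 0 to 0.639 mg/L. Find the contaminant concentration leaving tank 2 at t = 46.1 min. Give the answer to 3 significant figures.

Species balance on tank i: dCᵢ/dt = (Cᵢ₋₁ − Cᵢ)/τᵢ with τᵢ = Vᵢ/Q.
τ₁ = 324/17.1 = 18.947 min; τ₂ = 498/17.1 = 29.123 min.
Solving the cascade with C₁(0)=C₂(0)=0 gives C₂(t) = C_in[1 − (τ₁ e^(−t/τ₁) − τ₂ e^(−t/τ₂))/(τ₁ − τ₂)].
At t = 46.1: e^(−t/τ₁) = 0.087768, e^(−t/τ₂) = 0.20537.
C₂ = 0.639·[1 − (18.947·0.087768 − 29.123·0.20537)/(-10.175)] = 0.639·0.57565 = 0.36784 mg/L.

0.368 mg/L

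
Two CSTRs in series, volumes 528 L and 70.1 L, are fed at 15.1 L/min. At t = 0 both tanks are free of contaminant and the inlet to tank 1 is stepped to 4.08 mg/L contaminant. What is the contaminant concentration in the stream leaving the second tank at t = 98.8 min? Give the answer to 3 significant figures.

3.80 mg/L

Time constants: τᵢ = Vᵢ/Q for each well-mixed tank.
τ₁ = 528/15.1 = 34.967 min; τ₂ = 70.1/15.1 = 4.6424 min.
Solving the cascade with C₁(0)=C₂(0)=0 gives C₂(t) = C_in[1 − (τ₁ e^(−t/τ₁) − τ₂ e^(−t/τ₂))/(τ₁ − τ₂)].
At t = 98.8: e^(−t/τ₁) = 0.059277, e^(−t/τ₂) = 5.7184e-10.
C₂ = 4.08·[1 − (34.967·0.059277 − 4.6424·5.7184e-10)/(30.325)] = 4.08·0.93165 = 3.8011 mg/L.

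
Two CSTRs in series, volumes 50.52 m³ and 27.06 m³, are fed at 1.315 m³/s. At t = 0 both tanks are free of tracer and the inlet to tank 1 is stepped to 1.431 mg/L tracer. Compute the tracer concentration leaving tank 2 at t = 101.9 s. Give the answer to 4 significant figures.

Species balance on tank i: dCᵢ/dt = (Cᵢ₋₁ − Cᵢ)/τᵢ with τᵢ = Vᵢ/Q.
τ₁ = 50.52/1.315 = 38.4183 s; τ₂ = 27.06/1.315 = 20.5779 s.
Tank 1: C₁ = C_in(1 − e^(−t/τ₁)). Tank 2 (τ₁ ≠ τ₂): C₂ = C_in[1 − (τ₁ e^(−t/τ₁) − τ₂ e^(−t/τ₂))/(τ₁ − τ₂)].
At t = 101.9: e^(−t/τ₁) = 0.0704829, e^(−t/τ₂) = 0.00706994.
C₂ = 1.431·[1 − (38.4183·0.0704829 − 20.5779·0.00706994)/(17.8403)] = 1.431·0.856373 = 1.22547 mg/L.

1.225 mg/L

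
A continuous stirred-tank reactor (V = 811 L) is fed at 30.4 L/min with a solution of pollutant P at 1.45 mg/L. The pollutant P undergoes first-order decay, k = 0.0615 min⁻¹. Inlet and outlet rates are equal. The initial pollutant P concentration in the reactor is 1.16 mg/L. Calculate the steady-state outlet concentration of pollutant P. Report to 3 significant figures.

V dC/dt = Q(C_in − C) − k V C.
At steady state: 0 = Q C_in − (Q + kV) C_ss, so C_ss = Q C_in/(Q + kV).
C_ss = 30.4·1.45/(30.4 + 0.0615·811) = 44.080/80.276 = 0.54910 mg/L.

0.549 mg/L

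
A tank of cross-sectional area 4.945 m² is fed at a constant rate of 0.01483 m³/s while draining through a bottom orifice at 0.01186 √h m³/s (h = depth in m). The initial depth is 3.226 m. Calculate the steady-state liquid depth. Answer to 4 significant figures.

1.564 m

Accumulation of liquid (constant cross-section A): A dh/dt = Q_in − 0.01186 √h. At steady state dh/dt = 0:
Q_in = 0.01186 √h_ss ⇒ √h_ss = 0.01483/0.01186 = 1.25042.
h_ss = 1.25042² = 1.56355 m. (Since h₀ = 3.226 m > h_ss, the level will fall toward this value.)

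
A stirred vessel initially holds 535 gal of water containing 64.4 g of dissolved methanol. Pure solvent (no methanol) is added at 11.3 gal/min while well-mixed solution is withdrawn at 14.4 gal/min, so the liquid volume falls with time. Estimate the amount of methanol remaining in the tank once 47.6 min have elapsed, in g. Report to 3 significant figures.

Total volume: dV/dt = Q_in − Q_out = -3.1000 gal/min, so V(t) = 535 − 3.1000 t and V(47.6) = 387.44 gal.
Solute balance: dm/dt = 0 − Q_out C = −Q_out m/V(t).
dm/m = −Q_out dt/(V₀ − 3.1000 t); integrating gives ln(m/m₀) = −(Q_out/(Q_in−Q_out)) ln(V/V₀).
m = m₀ (V₀/V)^(Q_out/(Q_in−Q_out)) = 64.4 × (535/387.44)^(-4.6452) = 14.384 g.

14.4 g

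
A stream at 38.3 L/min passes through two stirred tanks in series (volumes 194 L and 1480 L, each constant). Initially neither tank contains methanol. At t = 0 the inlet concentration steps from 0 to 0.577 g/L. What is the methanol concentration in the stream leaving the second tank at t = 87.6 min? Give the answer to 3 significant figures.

0.508 g/L

Time constants: τᵢ = Vᵢ/Q for each well-mixed tank.
τ₁ = 194/38.3 = 5.0653 min; τ₂ = 1480/38.3 = 38.642 min.
Tank 1: C₁ = C_in(1 − e^(−t/τ₁)). Tank 2 (τ₁ ≠ τ₂): C₂ = C_in[1 − (τ₁ e^(−t/τ₁) − τ₂ e^(−t/τ₂))/(τ₁ − τ₂)].
At t = 87.6: e^(−t/τ₁) = 3.0847e-08, e^(−t/τ₂) = 0.10363.
C₂ = 0.577·[1 − (5.0653·3.0847e-08 − 38.642·0.10363)/(-33.577)] = 0.577·0.88074 = 0.50819 g/L.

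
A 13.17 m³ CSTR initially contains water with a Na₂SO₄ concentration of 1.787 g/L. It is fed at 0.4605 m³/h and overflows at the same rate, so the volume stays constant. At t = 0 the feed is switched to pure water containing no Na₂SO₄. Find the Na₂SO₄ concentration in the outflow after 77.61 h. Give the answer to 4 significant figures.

Species balance on the tank: V dC/dt = Q(C_in − C).
So dC/dt = (C_in − C)/τ with τ = V/Q = 13.17/0.4605 = 28.5993 h.
Integrating: C(t) = C_in + (C₀ − C_in) e^(−t/τ).
C(77.61) = 0 + (1.787 − 0)·e^(−77.61/28.5993) = 0 + (1.78700)·0.0662912 = 0.118462 g/L.

0.1185 g/L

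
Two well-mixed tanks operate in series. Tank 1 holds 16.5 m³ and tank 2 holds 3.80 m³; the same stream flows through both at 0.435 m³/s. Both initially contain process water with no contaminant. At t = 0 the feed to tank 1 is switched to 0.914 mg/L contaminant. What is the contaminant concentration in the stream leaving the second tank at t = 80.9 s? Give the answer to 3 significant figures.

Species balance on tank i: dCᵢ/dt = (Cᵢ₋₁ − Cᵢ)/τᵢ with τᵢ = Vᵢ/Q.
τ₁ = 16.5/0.435 = 37.931 s; τ₂ = 3.80/0.435 = 8.7356 s.
Tank 1: C₁ = C_in(1 − e^(−t/τ₁)). Tank 2 (τ₁ ≠ τ₂): C₂ = C_in[1 − (τ₁ e^(−t/τ₁) − τ₂ e^(−t/τ₂))/(τ₁ − τ₂)].
At t = 80.9: e^(−t/τ₁) = 0.11850, e^(−t/τ₂) = 9.5068e-05.
C₂ = 0.914·[1 − (37.931·0.11850 − 8.7356·9.5068e-05)/(29.195)] = 0.914·0.84607 = 0.77331 mg/L.

0.773 mg/L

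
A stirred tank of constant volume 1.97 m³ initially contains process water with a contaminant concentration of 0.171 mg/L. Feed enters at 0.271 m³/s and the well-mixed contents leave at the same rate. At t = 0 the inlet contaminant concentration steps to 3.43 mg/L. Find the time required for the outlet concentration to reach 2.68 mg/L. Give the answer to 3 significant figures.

Accumulation = in − out for the solute gives V dC/dt = Q(C_in − C), so τ = V/Q = 7.2694 s.
C(t) = C_in + (C₀ − C_in) e^(−t/τ). Set C = 2.68 and solve for t:
e^(−t/τ) = (C − C_in)/(C₀ − C_in) = (2.68 − 3.43)/(0.171 − 3.43) = 0.23013
t = −τ ln(…) = 7.2694 × 1.4691 = 10.679 s.

10.7 s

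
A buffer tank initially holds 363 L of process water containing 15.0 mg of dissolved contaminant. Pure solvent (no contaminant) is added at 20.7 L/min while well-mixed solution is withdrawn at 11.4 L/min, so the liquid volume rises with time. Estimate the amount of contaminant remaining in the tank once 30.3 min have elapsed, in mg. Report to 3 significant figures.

7.42 mg

Total volume: dV/dt = Q_in − Q_out = 9.3000 L/min, so V(t) = 363 + 9.3000 t and V(30.3) = 644.79 L.
Solute balance: dm/dt = 0 − Q_out C = −Q_out m/V(t).
Separate: dm/m = −Q_out dt/V(t) ⇒ ln(m/m₀) = −(Q_out/(Q_in−Q_out)) ln(V/V₀).
m = m₀ (V₀/V)^(Q_out/(Q_in−Q_out)) = 15.0 × (363/644.79)^(1.2258) = 7.4172 mg.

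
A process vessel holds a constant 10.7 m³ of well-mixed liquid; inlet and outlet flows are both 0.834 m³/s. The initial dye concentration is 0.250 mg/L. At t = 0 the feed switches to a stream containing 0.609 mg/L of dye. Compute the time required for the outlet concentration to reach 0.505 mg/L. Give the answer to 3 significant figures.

Mass balance on the solute (V constant): V dC/dt = Q(C_in − C), so τ = V/Q = 12.830 s.
C(t) = C_in + (C₀ − C_in) e^(−t/τ). Set C = 0.505 and solve for t:
e^(−t/τ) = (C − C_in)/(C₀ − C_in) = (0.505 − 0.609)/(0.250 − 0.609) = 0.28969
t = −τ ln(…) = 12.830 × 1.2389 = 15.895 s.

15.9 s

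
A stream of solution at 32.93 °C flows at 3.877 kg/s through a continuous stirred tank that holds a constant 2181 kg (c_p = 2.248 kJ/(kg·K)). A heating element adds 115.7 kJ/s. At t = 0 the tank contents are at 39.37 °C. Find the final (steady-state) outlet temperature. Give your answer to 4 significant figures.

46.21 °C

M c_p dT/dt = ṁ c_p (T_in − T) + Q̇.
At steady state dT/dt = 0 ⇒ T_ss = T_in + Q̇/(ṁ c_p) = 32.93 + 115.7/(3.877·2.248) = 46.2052 °C.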